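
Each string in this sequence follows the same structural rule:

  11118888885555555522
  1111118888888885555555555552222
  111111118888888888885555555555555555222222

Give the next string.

Each string has the form 1^{2n} 8^{3n} 5^{4n} 2^{2n-2}, where the shown terms are n = 2, 3, 4.
Setting n = 5 gives 10, 15, 20, 8 characters in each block.

11111111118888888888888885555555555555555555522222222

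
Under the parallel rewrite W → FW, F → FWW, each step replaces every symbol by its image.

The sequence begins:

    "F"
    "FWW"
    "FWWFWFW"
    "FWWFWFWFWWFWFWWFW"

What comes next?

FWWFWFWFWWFWFWWFWFWWFWFWFWWFWFWWFWFWFWWFW

Replace each of the 17 characters of FWWFWFWFWWFWFWWFW in place — FWW FW FW FWW FW FWW FW FWW FW FW FWW FW FWW FW FW FWW FW — and concatenate.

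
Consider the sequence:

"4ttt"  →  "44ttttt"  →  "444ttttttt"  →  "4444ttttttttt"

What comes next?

44444ttttttttttt

Each string has the form 4^{n-1} t^{2n-1}, where the shown terms are n = 2, 3, 4, 5.
For the next term, n = 6, so the run lengths are 5, 11.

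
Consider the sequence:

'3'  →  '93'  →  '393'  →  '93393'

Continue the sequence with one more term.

39393393

This is a Fibonacci-style word recurrence s(k) = s(k−2)·s(k−1): e.g. 3·93 = 393.
Continuing: 393 · 93393 gives term 5.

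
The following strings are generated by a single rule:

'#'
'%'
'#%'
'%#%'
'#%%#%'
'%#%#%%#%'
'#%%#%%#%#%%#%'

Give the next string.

%#%#%%#%#%%#%%#%#%%#%

Each term (from the third on) is the two preceding terms concatenated in order: term 3 = #·% = #%.
Continuing: %#%#%%#% · #%%#%%#%#%%#% gives term 8.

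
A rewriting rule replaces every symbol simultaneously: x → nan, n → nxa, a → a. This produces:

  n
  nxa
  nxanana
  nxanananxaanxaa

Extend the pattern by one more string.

nxanananxaanxaanxananaanxananaa

Replace each of the 15 characters of nxanananxaanxaa in place — nxa nan a nxa a nxa a nxa nan a a nxa nan a a — and concatenate.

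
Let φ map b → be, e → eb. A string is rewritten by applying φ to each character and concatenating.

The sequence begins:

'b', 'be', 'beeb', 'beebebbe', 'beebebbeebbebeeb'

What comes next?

Applying the rule to each of the 16 symbols of beebebbeebbebeeb gives the pieces be eb eb be eb be be eb eb be be eb be eb eb be, which concatenate to the answer.

beebebbeebbebeebebbebeebbeebebbe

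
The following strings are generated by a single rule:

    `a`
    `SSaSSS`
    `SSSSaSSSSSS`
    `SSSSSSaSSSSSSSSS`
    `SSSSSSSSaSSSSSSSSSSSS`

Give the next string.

Each term wraps the previous one in SS on the left and SSS on the right.
One more step from SSSSSSSSaSSSSSSSSSSSS gives the answer.

SSSSSSSSSSaSSSSSSSSSSSSSSS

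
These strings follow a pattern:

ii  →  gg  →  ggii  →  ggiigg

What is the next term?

This is a Fibonacci-style word recurrence s(k) = s(k−1)·s(k−2): e.g. gg·ii = ggii.
So term 5 is ggiigg·ggii.

ggiiggggii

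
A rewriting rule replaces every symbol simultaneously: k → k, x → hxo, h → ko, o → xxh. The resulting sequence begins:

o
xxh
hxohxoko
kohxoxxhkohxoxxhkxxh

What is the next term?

kxxhkohxoxxhhxohxokokxxhkohxoxxhhxohxokokhxohxoko

Replace each of the 20 characters of kohxoxxhkohxoxxhkxxh in place — k xxh ko hxo xxh hxo hxo ko k xxh ko hxo xxh hxo hxo ko k hxo hxo ko — and concatenate.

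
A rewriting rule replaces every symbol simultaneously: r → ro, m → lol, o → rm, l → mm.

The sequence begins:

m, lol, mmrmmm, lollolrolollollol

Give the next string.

Applying the rule to each of the 17 symbols of lollolrolollollol gives the pieces mm rm mm mm rm mm ro rm mm rm mm mm rm mm mm rm mm, which concatenate to the answer.

mmrmmmmmrmmmrormmmrmmmmmrmmmmmrmmm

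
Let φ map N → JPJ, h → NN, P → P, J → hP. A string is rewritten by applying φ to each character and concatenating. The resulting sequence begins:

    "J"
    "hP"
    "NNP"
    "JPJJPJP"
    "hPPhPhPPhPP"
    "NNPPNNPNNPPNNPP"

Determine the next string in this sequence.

Rewriting the 15 symbols of NNPPNNPNNPPNNPP one by one yields JPJ JPJ P P JPJ JPJ P JPJ JPJ P P JPJ JPJ P P; concatenated:

JPJJPJPPJPJJPJPJPJJPJPPJPJJPJPP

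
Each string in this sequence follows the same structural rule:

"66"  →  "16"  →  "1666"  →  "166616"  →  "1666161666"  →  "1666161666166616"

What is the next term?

This is a Fibonacci-style word recurrence s(k) = s(k−1)·s(k−2): e.g. 16·66 = 1666.
The next term joins 1666161666166616 and 1666161666.

16661616661666161666161666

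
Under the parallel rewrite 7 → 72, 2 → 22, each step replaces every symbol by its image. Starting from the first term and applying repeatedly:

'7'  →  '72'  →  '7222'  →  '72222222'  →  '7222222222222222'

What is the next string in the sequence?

Applying the rule to each of the 16 symbols of 7222222222222222 gives the pieces 72 22 22 22 22 22 22 22 22 22 22 22 22 22 22 22, which concatenate to the answer.

72222222222222222222222222222222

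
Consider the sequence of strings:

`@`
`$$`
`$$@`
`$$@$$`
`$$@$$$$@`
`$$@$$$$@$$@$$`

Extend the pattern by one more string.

$$@$$$$@$$@$$$$@$$$$@

From term 3 onward, concatenate the last term with the second-to-last: $$·@ = $$@, $$@·$$ = $$@$$, …
So term 7 is $$@$$$$@$$@$$·$$@$$$$@.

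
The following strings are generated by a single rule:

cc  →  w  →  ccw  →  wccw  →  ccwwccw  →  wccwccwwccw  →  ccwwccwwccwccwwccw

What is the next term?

wccwccwwccwccwwccwwccwccwwccw

Each term (from the third on) is the two preceding terms concatenated in order: term 3 = cc·w = ccw.
Continuing: wccwccwwccw · ccwwccwwccwccwwccw gives term 8.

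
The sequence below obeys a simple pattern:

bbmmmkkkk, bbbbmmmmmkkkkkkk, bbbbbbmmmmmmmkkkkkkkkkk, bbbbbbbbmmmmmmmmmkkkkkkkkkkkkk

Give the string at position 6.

bbbbbbbbbbbbmmmmmmmmmmmmmkkkkkkkkkkkkkkkkkkk

Each string has the form b^{2n} m^{2n+1} k^{3n+1} (n = 1, 2, …).
Setting n = 6 gives 12, 13, 19 characters in each block.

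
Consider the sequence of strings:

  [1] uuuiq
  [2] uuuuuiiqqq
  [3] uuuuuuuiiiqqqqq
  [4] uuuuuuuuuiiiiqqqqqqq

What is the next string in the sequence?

uuuuuuuuuuuiiiiiqqqqqqqqq

Each string has the form u^{2n+1} i^{n} q^{2n-1} (n = 1, 2, …).
For the next term, n = 5, so the run lengths are 11, 5, 9.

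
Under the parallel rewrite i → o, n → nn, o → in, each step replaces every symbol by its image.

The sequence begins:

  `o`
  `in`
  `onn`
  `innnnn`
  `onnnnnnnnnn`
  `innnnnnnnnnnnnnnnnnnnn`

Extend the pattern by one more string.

φ(innnnnnnnnnnnnnnnnnnnn) expands symbol-by-symbol to o nn nn nn nn nn nn nn nn nn nn nn nn nn nn nn nn nn nn nn nn nn; joining the 22 pieces gives the next term.

onnnnnnnnnnnnnnnnnnnnnnnnnnnnnnnnnnnnnnnnnn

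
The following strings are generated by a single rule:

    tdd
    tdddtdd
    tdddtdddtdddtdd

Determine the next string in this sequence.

Every step duplicates the string with 'd' between the halves.
Doubling tdddtdddtdddtdd with 'd' between the halves:

tdddtdddtdddtdddtdddtdddtdddtdd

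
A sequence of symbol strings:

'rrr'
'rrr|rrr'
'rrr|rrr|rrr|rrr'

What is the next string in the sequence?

Every step duplicates the string with '|' between the halves.
Doubling rrr|rrr|rrr|rrr with '|' between the halves:

rrr|rrr|rrr|rrr|rrr|rrr|rrr|rrr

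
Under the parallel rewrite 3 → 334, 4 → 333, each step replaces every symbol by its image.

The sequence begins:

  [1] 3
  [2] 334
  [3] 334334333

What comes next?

Rewriting each symbol of 334334333: 3→334, 3→334, 4→333, 3→334, 3→334, 4→333, 3→334, 3→334, 3→334, which concatenates to 334 334 333 334 334 333 334 334 334.

334334333334334333334334334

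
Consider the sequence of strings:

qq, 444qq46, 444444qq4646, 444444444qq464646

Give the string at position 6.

444444444444444qq4646464646

Every step adds 444 to the front and 46 to the end of the previous string.
From 444444444qq464646, 2 further steps: 444444444qq464646 → 444444444444qq46464646 → (answer).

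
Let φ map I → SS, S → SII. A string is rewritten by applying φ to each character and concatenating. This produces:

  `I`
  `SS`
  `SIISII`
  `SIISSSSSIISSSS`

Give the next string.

SIISSSSSIISIISIISIISIISSSSSIISIISIISII

φ(SIISSSSSIISSSS) expands symbol-by-symbol to SII SS SS SII SII SII SII SII SS SS SII SII SII SII; joining the 14 pieces gives the next term.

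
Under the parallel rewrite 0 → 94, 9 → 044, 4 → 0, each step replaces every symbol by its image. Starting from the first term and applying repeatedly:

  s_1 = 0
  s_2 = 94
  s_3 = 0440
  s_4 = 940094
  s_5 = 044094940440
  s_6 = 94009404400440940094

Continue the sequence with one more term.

Rewriting the 20 symbols of 94009404400440940094 one by one yields 044 0 94 94 044 0 94 0 0 94 94 0 0 94 044 0 94 94 044 0; concatenated:

044094940440940094940094044094940440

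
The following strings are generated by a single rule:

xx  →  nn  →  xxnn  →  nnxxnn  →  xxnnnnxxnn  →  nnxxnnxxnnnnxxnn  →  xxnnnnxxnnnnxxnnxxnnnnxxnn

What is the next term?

nnxxnnxxnnnnxxnnxxnnnnxxnnnnxxnnxxnnnnxxnn

Each term (from the third on) is the two preceding terms concatenated in order: term 3 = xx·nn = xxnn.
The next term joins nnxxnnxxnnnnxxnn and xxnnnnxxnnnnxxnnxxnnnnxxnn.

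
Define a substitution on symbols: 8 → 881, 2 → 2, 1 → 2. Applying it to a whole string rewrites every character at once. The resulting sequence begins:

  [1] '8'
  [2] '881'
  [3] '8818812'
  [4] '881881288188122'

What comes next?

8818812881881228818812881881222

Replace each of the 15 characters of 881881288188122 in place — 881 881 2 881 881 2 2 881 881 2 881 881 2 2 2 — and concatenate.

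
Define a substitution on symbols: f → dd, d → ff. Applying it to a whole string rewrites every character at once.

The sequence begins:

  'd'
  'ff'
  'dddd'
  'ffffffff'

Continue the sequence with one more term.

Expanding ffffffff: f→dd, f→dd, f→dd, f→dd, f→dd, f→dd, f→dd, f→dd. Concatenated: dd dd dd dd dd dd dd dd.

dddddddddddddddd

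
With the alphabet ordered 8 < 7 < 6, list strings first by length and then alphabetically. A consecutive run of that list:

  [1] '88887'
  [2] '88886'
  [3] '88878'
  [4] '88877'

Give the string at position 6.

Continuing the enumeration 2 steps past 88877: 88877 → 88876 → (answer).

88868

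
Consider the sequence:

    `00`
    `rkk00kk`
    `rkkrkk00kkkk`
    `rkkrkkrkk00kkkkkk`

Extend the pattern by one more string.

Every step adds rkk to the front and kk to the end of the previous string.
Applying this once more to rkkrkkrkk00kkkkkk:

rkkrkkrkkrkk00kkkkkkkk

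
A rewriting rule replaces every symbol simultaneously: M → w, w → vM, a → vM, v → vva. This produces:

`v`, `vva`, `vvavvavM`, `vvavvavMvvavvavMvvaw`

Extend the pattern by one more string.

Replace each of the 20 characters of vvavvavMvvavvavMvvaw in place — vva vva vM vva vva vM vva w vva vva vM vva vva vM vva w vva vva vM vM — and concatenate.

vvavvavMvvavvavMvvawvvavvavMvvavvavMvvawvvavvavMvM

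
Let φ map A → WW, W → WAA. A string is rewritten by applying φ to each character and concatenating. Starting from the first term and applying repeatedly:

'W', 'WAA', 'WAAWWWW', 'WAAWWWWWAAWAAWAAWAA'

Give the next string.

Rewriting the 19 symbols of WAAWWWWWAAWAAWAAWAA one by one yields WAA WW WW WAA WAA WAA WAA WAA WW WW WAA WW WW WAA WW WW WAA WW WW; concatenated:

WAAWWWWWAAWAAWAAWAAWAAWWWWWAAWWWWWAAWWWWWAAWWWW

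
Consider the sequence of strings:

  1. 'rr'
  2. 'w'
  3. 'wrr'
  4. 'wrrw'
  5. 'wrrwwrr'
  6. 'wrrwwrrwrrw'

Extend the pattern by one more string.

wrrwwrrwrrwwrrwwrr

This is a Fibonacci-style word recurrence s(k) = s(k−1)·s(k−2): e.g. w·rr = wrr.
The next term joins wrrwwrrwrrw and wrrwwrr.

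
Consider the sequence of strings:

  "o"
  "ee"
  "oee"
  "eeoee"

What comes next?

Each term (from the third on) is the two preceding terms concatenated in order: term 3 = o·ee = oee.
Continuing: oee · eeoee gives term 5.

oeeeeoee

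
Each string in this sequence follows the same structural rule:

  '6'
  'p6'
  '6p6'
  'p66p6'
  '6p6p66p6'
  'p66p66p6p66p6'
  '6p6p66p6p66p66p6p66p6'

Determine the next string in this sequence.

p66p66p6p66p66p6p66p6p66p66p6p66p6

Each term (from the third on) is the two preceding terms concatenated in order: term 3 = 6·p6 = 6p6.
The next term joins p66p66p6p66p6 and 6p6p66p6p66p66p6p66p6.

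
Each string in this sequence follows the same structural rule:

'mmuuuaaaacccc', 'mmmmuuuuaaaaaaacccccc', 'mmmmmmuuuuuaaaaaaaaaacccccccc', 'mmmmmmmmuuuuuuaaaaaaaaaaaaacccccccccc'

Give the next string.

Reading off run lengths: m runs 2, 4, 6, 8; u runs 3, 4, 5, 6; a runs 4, 7, 10, 13; c runs 4, 6, 8, 10 — each is linear in n (n = 1, 2, …).
For the next term, n = 5, so the run lengths are 10, 7, 16, 12.

mmmmmmmmmmuuuuuuuaaaaaaaaaaaaaaaacccccccccccc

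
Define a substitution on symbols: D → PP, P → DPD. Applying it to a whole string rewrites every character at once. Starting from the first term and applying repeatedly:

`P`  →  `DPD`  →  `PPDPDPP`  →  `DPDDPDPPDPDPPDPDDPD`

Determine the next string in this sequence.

PPDPDPPPPDPDPPDPDDPDPPDPDPPDPDDPDPPDPDPPPPDPDPP

φ(DPDDPDPPDPDPPDPDDPD) expands symbol-by-symbol to PP DPD PP PP DPD PP DPD DPD PP DPD PP DPD DPD PP DPD PP PP DPD PP; joining the 19 pieces gives the next term.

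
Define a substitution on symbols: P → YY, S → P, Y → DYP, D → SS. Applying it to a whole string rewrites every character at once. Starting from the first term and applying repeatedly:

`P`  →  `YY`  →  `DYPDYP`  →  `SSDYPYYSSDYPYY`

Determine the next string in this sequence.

PPSSDYPYYDYPDYPPPSSDYPYYDYPDYP

φ(SSDYPYYSSDYPYY) expands symbol-by-symbol to P P SS DYP YY DYP DYP P P SS DYP YY DYP DYP; joining the 14 pieces gives the next term.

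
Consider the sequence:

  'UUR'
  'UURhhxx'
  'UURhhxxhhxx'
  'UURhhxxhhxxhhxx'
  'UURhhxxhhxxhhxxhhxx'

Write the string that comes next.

UURhhxxhhxxhhxxhhxxhhxx

Every step adds hhxx to the end: s(k+1) = s(k)·hhxx.
One more step from UURhhxxhhxxhhxxhhxx gives the answer.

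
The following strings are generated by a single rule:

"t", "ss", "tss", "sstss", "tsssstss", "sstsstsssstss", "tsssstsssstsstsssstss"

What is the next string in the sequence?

From term 3 onward, concatenate the second-to-last term with the last: t·ss = tss, ss·tss = sstss, …
Continuing: sstsstsssstss · tsssstsssstsstsssstss gives term 8.

sstsstsssstsstsssstsssstsstsssstss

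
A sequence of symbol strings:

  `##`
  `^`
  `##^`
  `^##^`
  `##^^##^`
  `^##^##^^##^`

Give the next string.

Each term (from the third on) is the two preceding terms concatenated in order: term 3 = ##·^ = ##^.
Continuing: ##^^##^ · ^##^##^^##^ gives term 7.

##^^##^^##^##^^##^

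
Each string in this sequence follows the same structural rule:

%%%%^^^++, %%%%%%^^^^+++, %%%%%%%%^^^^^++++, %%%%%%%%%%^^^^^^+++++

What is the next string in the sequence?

Reading off run lengths: % runs 4, 6, 8, 10; ^ runs 3, 4, 5, 6; + runs 2, 3, 4, 5 — each is linear in n, where the shown terms are n = 2, 3, 4, 5.
For the next term, n = 6, so the run lengths are 12, 7, 6.

%%%%%%%%%%%%^^^^^^^++++++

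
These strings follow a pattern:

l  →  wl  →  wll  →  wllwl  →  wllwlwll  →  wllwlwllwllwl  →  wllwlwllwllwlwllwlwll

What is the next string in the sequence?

wllwlwllwllwlwllwlwllwllwlwllwllwl

This is a Fibonacci-style word recurrence s(k) = s(k−1)·s(k−2): e.g. wl·l = wll.
So term 8 is wllwlwllwllwlwllwlwll·wllwlwllwllwl.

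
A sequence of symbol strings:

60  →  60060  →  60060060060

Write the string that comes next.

60060060060060060060060

s(k+1) = s(k)·0·s(k) — each term doubles the last with '0' between the halves.
So the next term is two copies of 60060060060 with '0' between the halves.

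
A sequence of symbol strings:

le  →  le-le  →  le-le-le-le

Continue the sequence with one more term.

Every step duplicates the string with '-' between the halves.
So the next term is two copies of le-le-le-le with '-' between the halves.

le-le-le-le-le-le-le-le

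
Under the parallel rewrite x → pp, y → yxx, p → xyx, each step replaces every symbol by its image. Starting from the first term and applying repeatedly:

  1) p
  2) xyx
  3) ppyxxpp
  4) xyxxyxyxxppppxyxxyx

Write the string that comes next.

Rewriting the 19 symbols of xyxxyxyxxppppxyxxyx one by one yields pp yxx pp pp yxx pp yxx pp pp xyx xyx xyx xyx pp yxx pp pp yxx pp; concatenated:

ppyxxppppyxxppyxxppppxyxxyxxyxxyxppyxxppppyxxpp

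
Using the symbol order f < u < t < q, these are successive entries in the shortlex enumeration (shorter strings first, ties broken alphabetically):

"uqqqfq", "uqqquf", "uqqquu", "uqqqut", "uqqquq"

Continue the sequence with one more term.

Treat uqqquq as a base-4 numeral over the given alphabet and add one, carrying through any trailing q's.

uqqqtf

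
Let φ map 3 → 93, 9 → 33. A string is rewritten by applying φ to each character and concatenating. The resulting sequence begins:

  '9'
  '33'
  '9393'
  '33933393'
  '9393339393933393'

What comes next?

Rewriting the 16 symbols of 9393339393933393 one by one yields 33 93 33 93 93 93 33 93 33 93 33 93 93 93 33 93; concatenated:

33933393939333933393339393933393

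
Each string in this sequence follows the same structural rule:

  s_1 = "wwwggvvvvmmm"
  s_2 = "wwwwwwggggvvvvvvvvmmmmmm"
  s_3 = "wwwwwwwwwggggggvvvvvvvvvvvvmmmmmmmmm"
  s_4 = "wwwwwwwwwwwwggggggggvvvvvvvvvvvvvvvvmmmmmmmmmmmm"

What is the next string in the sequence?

Reading off run lengths: w runs 3, 6, 9, 12; g runs 2, 4, 6, 8; v runs 4, 8, 12, 16; m runs 3, 6, 9, 12 — each is linear in n (n = 1, 2, …).
Setting n = 5 gives 15, 10, 20, 15 characters in each block.

wwwwwwwwwwwwwwwggggggggggvvvvvvvvvvvvvvvvvvvvmmmmmmmmmmmmmmm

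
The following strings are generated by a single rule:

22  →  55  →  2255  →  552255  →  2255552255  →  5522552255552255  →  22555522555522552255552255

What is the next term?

This is a Fibonacci-style word recurrence s(k) = s(k−2)·s(k−1): e.g. 22·55 = 2255.
The next term joins 5522552255552255 and 22555522555522552255552255.

552255225555225522555522555522552255552255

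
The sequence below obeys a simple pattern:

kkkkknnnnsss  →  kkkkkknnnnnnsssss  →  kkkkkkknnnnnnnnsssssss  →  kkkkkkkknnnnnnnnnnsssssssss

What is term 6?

kkkkkkkkkknnnnnnnnnnnnnnsssssssssssss

The n-th term is n+3 k's then 2n n's then 2n-1 s's, where the shown terms are n = 2, 3, 4, 5.
For term 6, n = 7, so the run lengths are 10, 14, 13.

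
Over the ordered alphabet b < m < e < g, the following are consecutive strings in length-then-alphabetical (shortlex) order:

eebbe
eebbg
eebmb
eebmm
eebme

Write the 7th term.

Continuing the enumeration 2 steps past eebme: eebme → eebmg → (answer).

eebeb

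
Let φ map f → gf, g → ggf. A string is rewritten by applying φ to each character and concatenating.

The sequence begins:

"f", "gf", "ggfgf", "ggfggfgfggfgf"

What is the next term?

ggfggfgfggfggfgfggfgfggfggfgfggfgf

φ(ggfggfgfggfgf) expands symbol-by-symbol to ggf ggf gf ggf ggf gf ggf gf ggf ggf gf ggf gf; joining the 13 pieces gives the next term.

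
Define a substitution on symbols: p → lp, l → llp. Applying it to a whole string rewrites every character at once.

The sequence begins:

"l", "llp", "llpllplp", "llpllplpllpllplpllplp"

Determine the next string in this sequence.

φ(llpllplpllpllplpllplp) expands symbol-by-symbol to llp llp lp llp llp lp llp lp llp llp lp llp llp lp llp lp llp llp lp llp lp; joining the 21 pieces gives the next term.

llpllplpllpllplpllplpllpllplpllpllplpllplpllpllplpllplp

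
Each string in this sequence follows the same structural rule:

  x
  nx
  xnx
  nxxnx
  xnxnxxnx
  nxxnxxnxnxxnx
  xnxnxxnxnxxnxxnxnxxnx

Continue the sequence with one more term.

From term 3 onward, concatenate the second-to-last term with the last: x·nx = xnx, nx·xnx = nxxnx, …
Continuing: nxxnxxnxnxxnx · xnxnxxnxnxxnxxnxnxxnx gives term 8.

nxxnxxnxnxxnxxnxnxxnxnxxnxxnxnxxnx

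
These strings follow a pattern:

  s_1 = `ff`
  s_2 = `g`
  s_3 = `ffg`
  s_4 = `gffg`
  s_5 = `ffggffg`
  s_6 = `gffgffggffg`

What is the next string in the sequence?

ffggffggffgffggffg

From term 3 onward, concatenate the second-to-last term with the last: ff·g = ffg, g·ffg = gffg, …
So term 7 is ffggffg·gffgffggffg.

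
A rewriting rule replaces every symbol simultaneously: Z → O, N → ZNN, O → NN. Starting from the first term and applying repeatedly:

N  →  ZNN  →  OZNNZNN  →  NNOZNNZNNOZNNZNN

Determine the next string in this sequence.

ZNNZNNNNOZNNZNNOZNNZNNNNOZNNZNNOZNNZNN

φ(NNOZNNZNNOZNNZNN) expands symbol-by-symbol to ZNN ZNN NN O ZNN ZNN O ZNN ZNN NN O ZNN ZNN O ZNN ZNN; joining the 16 pieces gives the next term.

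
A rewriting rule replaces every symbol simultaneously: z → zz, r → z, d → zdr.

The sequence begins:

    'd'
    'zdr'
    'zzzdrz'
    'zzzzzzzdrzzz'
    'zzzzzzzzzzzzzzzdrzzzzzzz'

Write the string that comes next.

Replace each of the 24 characters of zzzzzzzzzzzzzzzdrzzzzzzz in place — zz zz zz zz zz zz zz zz zz zz zz zz zz zz zz zdr z zz zz zz zz zz zz zz — and concatenate.

zzzzzzzzzzzzzzzzzzzzzzzzzzzzzzzdrzzzzzzzzzzzzzzz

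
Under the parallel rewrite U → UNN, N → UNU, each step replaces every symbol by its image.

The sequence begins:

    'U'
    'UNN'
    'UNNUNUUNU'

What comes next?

UNNUNUUNUUNNUNUUNNUNNUNUUNN

Rewriting each symbol of UNNUNUUNU: U→UNN, N→UNU, N→UNU, U→UNN, N→UNU, U→UNN, U→UNN, N→UNU, U→UNN, which concatenates to UNN UNU UNU UNN UNU UNN UNN UNU UNN.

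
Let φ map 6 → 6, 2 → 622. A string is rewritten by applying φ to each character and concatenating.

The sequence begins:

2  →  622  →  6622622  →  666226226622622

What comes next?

Replace each of the 15 characters of 666226226622622 in place — 6 6 6 622 622 6 622 622 6 6 622 622 6 622 622 — and concatenate.

6666226226622622666226226622622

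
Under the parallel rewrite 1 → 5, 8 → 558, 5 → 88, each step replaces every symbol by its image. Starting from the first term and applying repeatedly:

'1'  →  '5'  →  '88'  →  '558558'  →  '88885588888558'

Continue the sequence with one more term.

φ(88885588888558) expands symbol-by-symbol to 558 558 558 558 88 88 558 558 558 558 558 88 88 558; joining the 14 pieces gives the next term.

55855855855888885585585585585588888558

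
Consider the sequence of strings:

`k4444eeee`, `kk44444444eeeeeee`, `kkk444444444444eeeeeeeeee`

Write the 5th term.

The n-th term is n k's then 4n 4's then 3n+1 e's (n = 1, 2, …).
For term 5, n = 5, so the run lengths are 5, 20, 16.

kkkkk44444444444444444444eeeeeeeeeeeeeeee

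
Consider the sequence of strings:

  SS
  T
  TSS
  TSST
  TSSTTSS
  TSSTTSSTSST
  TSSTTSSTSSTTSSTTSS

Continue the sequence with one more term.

This is a Fibonacci-style word recurrence s(k) = s(k−1)·s(k−2): e.g. T·SS = TSS.
The next term joins TSSTTSSTSSTTSSTTSS and TSSTTSSTSST.

TSSTTSSTSSTTSSTTSSTSSTTSSTSST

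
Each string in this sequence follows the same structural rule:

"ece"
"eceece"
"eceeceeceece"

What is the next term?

eceeceeceeceeceeceeceece

s(k+1) = s(k)·s(k) — each term doubles the last.
So the next term is two copies of eceeceeceece.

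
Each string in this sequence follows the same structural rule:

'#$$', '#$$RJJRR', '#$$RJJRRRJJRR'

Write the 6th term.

Each term is the previous one with RJJRR appended.
From #$$RJJRRRJJRR, 3 further steps: #$$RJJRRRJJRR → #$$RJJRRRJJRRRJJRR → #$$RJJRRRJJRRRJJRRRJJRR → (answer).

#$$RJJRRRJJRRRJJRRRJJRRRJJRR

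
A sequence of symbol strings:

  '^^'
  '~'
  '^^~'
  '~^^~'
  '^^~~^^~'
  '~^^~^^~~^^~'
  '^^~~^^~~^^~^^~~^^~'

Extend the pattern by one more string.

~^^~^^~~^^~^^~~^^~~^^~^^~~^^~

This is a Fibonacci-style word recurrence s(k) = s(k−2)·s(k−1): e.g. ^^·~ = ^^~.
Continuing: ~^^~^^~~^^~ · ^^~~^^~~^^~^^~~^^~ gives term 8.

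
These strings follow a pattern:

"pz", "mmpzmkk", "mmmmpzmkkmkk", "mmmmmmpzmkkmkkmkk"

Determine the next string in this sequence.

mmmmmmmmpzmkkmkkmkkmkk

s(k+1) = mm·s(k)·mkk, so each term gains mm as a prefix and mkk as a suffix.
So the next term is mm·mmmmmmpzmkkmkkmkk·mkk.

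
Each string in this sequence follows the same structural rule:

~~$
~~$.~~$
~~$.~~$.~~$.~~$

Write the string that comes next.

Each string is two copies of the previous one joined by '.'.
Doubling ~~$.~~$.~~$.~~$ with '.' between the halves:

~~$.~~$.~~$.~~$.~~$.~~$.~~$.~~$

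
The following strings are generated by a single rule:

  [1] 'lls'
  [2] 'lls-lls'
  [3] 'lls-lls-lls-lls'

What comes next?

lls-lls-lls-lls-lls-lls-lls-lls

s(k+1) = s(k)·-·s(k) — each term doubles the last with '-' between the halves.
So the next term is two copies of lls-lls-lls-lls with '-' between the halves.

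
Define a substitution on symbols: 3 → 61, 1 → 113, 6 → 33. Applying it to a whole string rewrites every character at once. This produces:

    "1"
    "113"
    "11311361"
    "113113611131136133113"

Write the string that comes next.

Applying the rule to each of the 21 symbols of 113113611131136133113 gives the pieces 113 113 61 113 113 61 33 113 113 113 61 113 113 61 33 113 61 61 113 113 61, which concatenate to the answer.

113113611131136133113113113611131136133113616111311361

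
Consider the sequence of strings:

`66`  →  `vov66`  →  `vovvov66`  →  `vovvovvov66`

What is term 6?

vovvovvovvovvov66

Every step adds vov at the front: s(k+1) = vov·s(k).
From vovvovvov66, 2 further steps: vovvovvov66 → vovvovvovvov66 → (answer).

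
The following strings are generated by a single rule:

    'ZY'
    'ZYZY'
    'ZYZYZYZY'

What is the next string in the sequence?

ZYZYZYZYZYZYZYZY

Each string is two copies of the previous one concatenated.
One more doubling of ZYZYZYZY gives the answer.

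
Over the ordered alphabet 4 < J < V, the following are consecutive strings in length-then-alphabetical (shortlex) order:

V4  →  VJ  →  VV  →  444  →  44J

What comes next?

44V

The successor of 44J increments the rightmost position that isn't already V and resets every position after it to 4.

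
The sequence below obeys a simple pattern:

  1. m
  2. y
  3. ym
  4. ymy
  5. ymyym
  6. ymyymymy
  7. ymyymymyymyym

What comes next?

Each term (from the third on) is the previous term followed by the one before it: term 3 = y·m = ym.
So term 8 is ymyymymyymyym·ymyymymy.

ymyymymyymyymymyymymy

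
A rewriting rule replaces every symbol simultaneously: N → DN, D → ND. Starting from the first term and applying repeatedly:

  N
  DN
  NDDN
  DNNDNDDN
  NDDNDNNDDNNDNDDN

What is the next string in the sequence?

DNNDNDDNNDDNDNNDNDDNDNNDDNNDNDDN

Replace each of the 16 characters of NDDNDNNDDNNDNDDN in place — DN ND ND DN ND DN DN ND ND DN DN ND DN ND ND DN — and concatenate.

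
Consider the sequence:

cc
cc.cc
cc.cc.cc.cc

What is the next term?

cc.cc.cc.cc.cc.cc.cc.cc

Each string is two copies of the previous one joined by '.'.
One more doubling of cc.cc.cc.cc gives the answer.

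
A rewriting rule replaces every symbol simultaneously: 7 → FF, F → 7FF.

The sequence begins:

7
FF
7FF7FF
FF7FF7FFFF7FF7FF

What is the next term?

Replace each of the 16 characters of FF7FF7FFFF7FF7FF in place — 7FF 7FF FF 7FF 7FF FF 7FF 7FF 7FF 7FF FF 7FF 7FF FF 7FF 7FF — and concatenate.

7FF7FFFF7FF7FFFF7FF7FF7FF7FFFF7FF7FFFF7FF7FF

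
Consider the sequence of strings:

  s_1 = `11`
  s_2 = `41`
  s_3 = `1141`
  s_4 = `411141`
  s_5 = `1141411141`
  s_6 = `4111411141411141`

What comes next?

11414111414111411141411141

From term 3 onward, concatenate the second-to-last term with the last: 11·41 = 1141, 41·1141 = 411141, …
Continuing: 1141411141 · 4111411141411141 gives term 7.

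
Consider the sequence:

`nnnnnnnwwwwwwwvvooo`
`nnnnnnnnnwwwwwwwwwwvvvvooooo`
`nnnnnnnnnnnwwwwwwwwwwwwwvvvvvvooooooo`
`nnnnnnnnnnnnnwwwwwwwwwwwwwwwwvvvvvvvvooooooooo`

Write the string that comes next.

nnnnnnnnnnnnnnnwwwwwwwwwwwwwwwwwwwvvvvvvvvvvooooooooooo

Term n consists of 2n+3 n's, followed by 3n+1 w's, followed by 2n-2 v's, followed by 2n-1 o's, where the shown terms are n = 2, 3, 4, 5.
Setting n = 6 gives 15, 19, 10, 11 characters in each block.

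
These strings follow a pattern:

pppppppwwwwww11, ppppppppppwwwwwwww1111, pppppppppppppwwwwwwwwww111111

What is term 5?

The n-th term is 3n+1 p's then 2n+2 w's then 2n-2 1's, where the shown terms are n = 2, 3, 4.
Setting n = 6 gives 19, 14, 10 characters in each block.

pppppppppppppppppppwwwwwwwwwwwwww1111111111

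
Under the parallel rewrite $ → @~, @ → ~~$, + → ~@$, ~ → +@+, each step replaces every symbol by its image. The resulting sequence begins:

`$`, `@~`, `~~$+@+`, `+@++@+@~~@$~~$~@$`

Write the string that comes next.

~@$~~$~@$~@$~~$~@$~~$+@++@+~~$@~+@++@+@~+@+~~$@~

Applying the rule to each of the 17 symbols of +@++@+@~~@$~~$~@$ gives the pieces ~@$ ~~$ ~@$ ~@$ ~~$ ~@$ ~~$ +@+ +@+ ~~$ @~ +@+ +@+ @~ +@+ ~~$ @~, which concatenate to the answer.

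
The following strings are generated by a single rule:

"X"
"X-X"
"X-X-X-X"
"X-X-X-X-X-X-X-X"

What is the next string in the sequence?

Each string is two copies of the previous one joined by '-'.
So the next term is two copies of X-X-X-X-X-X-X-X with '-' between the halves.

X-X-X-X-X-X-X-X-X-X-X-X-X-X-X-X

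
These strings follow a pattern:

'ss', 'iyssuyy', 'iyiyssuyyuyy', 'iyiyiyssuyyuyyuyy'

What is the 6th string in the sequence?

iyiyiyiyiyssuyyuyyuyyuyyuyy

Each term wraps the previous one in iy on the left and uyy on the right.
From iyiyiyssuyyuyyuyy, 2 further steps: iyiyiyssuyyuyyuyy → iyiyiyiyssuyyuyyuyyuyy → (answer).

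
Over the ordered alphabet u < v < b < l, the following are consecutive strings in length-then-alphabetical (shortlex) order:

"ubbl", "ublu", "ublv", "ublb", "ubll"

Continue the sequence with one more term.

uluu

Treat ubll as a base-4 numeral over the given alphabet and add one, carrying through any trailing l's.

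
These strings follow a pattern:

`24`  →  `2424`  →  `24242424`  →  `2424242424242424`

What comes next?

Each string is two copies of the previous one concatenated.
One more doubling of 2424242424242424 gives the answer.

24242424242424242424242424242424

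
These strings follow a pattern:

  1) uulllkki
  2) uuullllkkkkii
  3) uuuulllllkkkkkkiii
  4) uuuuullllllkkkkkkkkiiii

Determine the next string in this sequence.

uuuuuulllllllkkkkkkkkkkiiiii

Each string has the form u^{n+1} l^{n+2} k^{2n} i^{n} (n = 1, 2, …).
For the next term, n = 5, so the run lengths are 6, 7, 10, 5.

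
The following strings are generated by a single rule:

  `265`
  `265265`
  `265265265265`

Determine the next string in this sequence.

Each string is two copies of the previous one concatenated.
One more doubling of 265265265265 gives the answer.

265265265265265265265265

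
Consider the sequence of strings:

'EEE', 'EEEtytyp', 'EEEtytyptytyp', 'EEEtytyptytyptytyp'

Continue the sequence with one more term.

The strings grow by a fixed suffix tytyp each time.
So the next term is EEEtytyptytyptytyp·tytyp.

EEEtytyptytyptytyptytyp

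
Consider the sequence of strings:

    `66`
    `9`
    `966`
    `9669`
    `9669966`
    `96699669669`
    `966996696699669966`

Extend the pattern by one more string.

This is a Fibonacci-style word recurrence s(k) = s(k−1)·s(k−2): e.g. 9·66 = 966.
So term 8 is 966996696699669966·96699669669.

96699669669966996696699669669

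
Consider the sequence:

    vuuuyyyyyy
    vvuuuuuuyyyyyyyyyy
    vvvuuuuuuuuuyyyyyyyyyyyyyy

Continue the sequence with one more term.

vvvvuuuuuuuuuuuuyyyyyyyyyyyyyyyyyy

The n-th term is n v's then 3n u's then 4n+2 y's (n = 1, 2, …).
At n = 4 the blocks have lengths 4, 12, 18.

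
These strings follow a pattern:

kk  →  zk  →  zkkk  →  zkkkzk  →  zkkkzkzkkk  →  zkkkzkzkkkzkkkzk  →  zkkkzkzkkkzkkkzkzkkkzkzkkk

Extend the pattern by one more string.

Each term (from the third on) is the previous term followed by the one before it: term 3 = zk·kk = zkkk.
Continuing: zkkkzkzkkkzkkkzkzkkkzkzkkk · zkkkzkzkkkzkkkzk gives term 8.

zkkkzkzkkkzkkkzkzkkkzkzkkkzkkkzkzkkkzkkkzk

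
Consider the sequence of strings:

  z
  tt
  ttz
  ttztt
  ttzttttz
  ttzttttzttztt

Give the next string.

ttzttttzttzttttzttttz

This is a Fibonacci-style word recurrence s(k) = s(k−1)·s(k−2): e.g. tt·z = ttz.
So term 7 is ttzttttzttztt·ttzttttz.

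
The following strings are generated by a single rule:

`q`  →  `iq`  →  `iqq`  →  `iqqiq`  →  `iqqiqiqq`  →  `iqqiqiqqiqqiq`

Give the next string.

iqqiqiqqiqqiqiqqiqiqq

From term 3 onward, concatenate the last term with the second-to-last: iq·q = iqq, iqq·iq = iqqiq, …
Continuing: iqqiqiqqiqqiq · iqqiqiqq gives term 7.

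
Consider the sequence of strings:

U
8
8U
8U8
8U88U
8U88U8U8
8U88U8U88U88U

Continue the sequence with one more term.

Each term (from the third on) is the previous term followed by the one before it: term 3 = 8·U = 8U.
So term 8 is 8U88U8U88U88U·8U88U8U8.

8U88U8U88U88U8U88U8U8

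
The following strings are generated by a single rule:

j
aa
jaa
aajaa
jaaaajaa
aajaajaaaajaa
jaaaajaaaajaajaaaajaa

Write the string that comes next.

aajaajaaaajaajaaaajaaaajaajaaaajaa

This is a Fibonacci-style word recurrence s(k) = s(k−2)·s(k−1): e.g. j·aa = jaa.
The next term joins aajaajaaaajaa and jaaaajaaaajaajaaaajaa.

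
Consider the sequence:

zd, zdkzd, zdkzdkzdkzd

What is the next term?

zdkzdkzdkzdkzdkzdkzdkzd

s(k+1) = s(k)·k·s(k) — each term doubles the last with 'k' between the halves.
So the next term is two copies of zdkzdkzdkzd with 'k' between the halves.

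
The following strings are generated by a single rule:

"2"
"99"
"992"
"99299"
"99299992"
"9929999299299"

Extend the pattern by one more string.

992999929929999299992

From term 3 onward, concatenate the last term with the second-to-last: 99·2 = 992, 992·99 = 99299, …
The next term joins 9929999299299 and 99299992.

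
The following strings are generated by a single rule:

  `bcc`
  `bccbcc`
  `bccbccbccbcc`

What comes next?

Every step duplicates the string.
Doubling bccbccbccbcc:

bccbccbccbccbccbccbccbcc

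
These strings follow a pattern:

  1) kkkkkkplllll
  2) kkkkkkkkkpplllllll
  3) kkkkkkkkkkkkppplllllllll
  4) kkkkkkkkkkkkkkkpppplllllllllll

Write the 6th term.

The n-th term is 3n+3 k's then n p's then 2n+3 l's (n = 1, 2, …).
At n = 6 the blocks have lengths 21, 6, 15.

kkkkkkkkkkkkkkkkkkkkkpppppplllllllllllllll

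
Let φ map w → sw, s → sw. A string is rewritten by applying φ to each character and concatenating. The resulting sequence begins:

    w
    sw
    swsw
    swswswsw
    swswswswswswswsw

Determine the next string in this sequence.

Replace each of the 16 characters of swswswswswswswsw in place — sw sw sw sw sw sw sw sw sw sw sw sw sw sw sw sw — and concatenate.

swswswswswswswswswswswswswswswsw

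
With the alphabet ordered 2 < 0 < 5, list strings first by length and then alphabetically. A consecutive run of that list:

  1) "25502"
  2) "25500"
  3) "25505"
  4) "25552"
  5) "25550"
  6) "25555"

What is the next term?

02222

Treat 25555 as a base-3 numeral over the given alphabet and add one, carrying through any trailing 5's.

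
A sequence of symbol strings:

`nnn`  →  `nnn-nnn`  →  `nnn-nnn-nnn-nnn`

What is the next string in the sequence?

Every step duplicates the string with '-' between the halves.
Doubling nnn-nnn-nnn-nnn with '-' between the halves:

nnn-nnn-nnn-nnn-nnn-nnn-nnn-nnn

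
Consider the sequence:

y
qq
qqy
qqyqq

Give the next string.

This is a Fibonacci-style word recurrence s(k) = s(k−1)·s(k−2): e.g. qq·y = qqy.
So term 5 is qqyqq·qqy.

qqyqqqqy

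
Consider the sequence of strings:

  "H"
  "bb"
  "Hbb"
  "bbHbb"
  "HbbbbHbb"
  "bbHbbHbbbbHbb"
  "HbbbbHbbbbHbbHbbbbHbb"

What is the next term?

bbHbbHbbbbHbbHbbbbHbbbbHbbHbbbbHbb

Each term (from the third on) is the two preceding terms concatenated in order: term 3 = H·bb = Hbb.
Continuing: bbHbbHbbbbHbb · HbbbbHbbbbHbbHbbbbHbb gives term 8.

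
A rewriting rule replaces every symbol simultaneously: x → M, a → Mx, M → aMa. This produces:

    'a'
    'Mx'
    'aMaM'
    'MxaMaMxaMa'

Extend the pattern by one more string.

Rewriting each symbol of MxaMaMxaMa: M→aMa, x→M, a→Mx, M→aMa, a→Mx, M→aMa, x→M, a→Mx, M→aMa, a→Mx, which concatenates to aMa M Mx aMa Mx aMa M Mx aMa Mx.

aMaMMxaMaMxaMaMMxaMaMx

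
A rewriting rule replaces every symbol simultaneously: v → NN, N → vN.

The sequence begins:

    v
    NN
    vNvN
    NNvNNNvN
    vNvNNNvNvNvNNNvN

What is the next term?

φ(vNvNNNvNvNvNNNvN) expands symbol-by-symbol to NN vN NN vN vN vN NN vN NN vN NN vN vN vN NN vN; joining the 16 pieces gives the next term.

NNvNNNvNvNvNNNvNNNvNNNvNvNvNNNvN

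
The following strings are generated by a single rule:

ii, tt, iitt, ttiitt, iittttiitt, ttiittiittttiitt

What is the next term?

iittttiittttiittiittttiitt

This is a Fibonacci-style word recurrence s(k) = s(k−2)·s(k−1): e.g. ii·tt = iitt.
So term 7 is iittttiitt·ttiittiittttiitt.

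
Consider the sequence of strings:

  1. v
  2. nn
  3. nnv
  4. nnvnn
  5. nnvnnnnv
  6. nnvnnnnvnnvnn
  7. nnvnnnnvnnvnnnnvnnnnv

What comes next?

From term 3 onward, concatenate the last term with the second-to-last: nn·v = nnv, nnv·nn = nnvnn, …
So term 8 is nnvnnnnvnnvnnnnvnnnnv·nnvnnnnvnnvnn.

nnvnnnnvnnvnnnnvnnnnvnnvnnnnvnnvnn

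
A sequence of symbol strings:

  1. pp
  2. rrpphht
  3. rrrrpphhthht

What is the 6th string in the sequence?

Each term wraps the previous one in rr on the left and hht on the right.
From rrrrpphhthht, 3 further steps: rrrrpphhthht → rrrrrrpphhthhthht → rrrrrrrrpphhthhthhthht → (answer).

rrrrrrrrrrpphhthhthhthhthht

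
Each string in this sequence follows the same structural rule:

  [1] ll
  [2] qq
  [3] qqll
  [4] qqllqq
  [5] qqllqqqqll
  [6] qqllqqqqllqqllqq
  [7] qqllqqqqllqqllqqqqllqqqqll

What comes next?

qqllqqqqllqqllqqqqllqqqqllqqllqqqqllqqllqq

This is a Fibonacci-style word recurrence s(k) = s(k−1)·s(k−2): e.g. qq·ll = qqll.
The next term joins qqllqqqqllqqllqqqqllqqqqll and qqllqqqqllqqllqq.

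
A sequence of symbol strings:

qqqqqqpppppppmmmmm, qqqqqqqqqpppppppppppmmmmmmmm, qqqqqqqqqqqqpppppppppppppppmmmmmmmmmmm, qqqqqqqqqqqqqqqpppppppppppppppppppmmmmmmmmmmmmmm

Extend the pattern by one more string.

qqqqqqqqqqqqqqqqqqpppppppppppppppppppppppmmmmmmmmmmmmmmmmm

Reading off run lengths: q runs 6, 9, 12, 15; p runs 7, 11, 15, 19; m runs 5, 8, 11, 14 — each is linear in n, where the shown terms are n = 2, 3, 4, 5.
For the next term, n = 6, so the run lengths are 18, 23, 17.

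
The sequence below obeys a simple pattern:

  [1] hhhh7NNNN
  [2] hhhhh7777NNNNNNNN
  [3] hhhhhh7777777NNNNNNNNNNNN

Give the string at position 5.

hhhhhhhh7777777777777NNNNNNNNNNNNNNNNNNNN

Reading off run lengths: h runs 4, 5, 6; 7 runs 1, 4, 7; N runs 4, 8, 12 — each is linear in n (n = 1, 2, …).
At n = 5 the blocks have lengths 8, 13, 20.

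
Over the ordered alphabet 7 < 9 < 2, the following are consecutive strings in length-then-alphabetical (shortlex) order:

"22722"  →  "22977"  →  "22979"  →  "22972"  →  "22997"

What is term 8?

22927

Advancing 3 positions from 22997 through 22997 → 22999 → 22992 reaches term 8.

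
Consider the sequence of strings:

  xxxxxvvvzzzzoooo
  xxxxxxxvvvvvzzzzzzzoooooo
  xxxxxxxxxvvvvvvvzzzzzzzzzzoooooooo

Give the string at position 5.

xxxxxxxxxxxxxvvvvvvvvvvvzzzzzzzzzzzzzzzzoooooooooooo

Reading off run lengths: x runs 5, 7, 9; v runs 3, 5, 7; z runs 4, 7, 10; o runs 4, 6, 8 — each is linear in n, where the shown terms are n = 2, 3, 4.
At n = 6 the blocks have lengths 13, 11, 16, 12.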